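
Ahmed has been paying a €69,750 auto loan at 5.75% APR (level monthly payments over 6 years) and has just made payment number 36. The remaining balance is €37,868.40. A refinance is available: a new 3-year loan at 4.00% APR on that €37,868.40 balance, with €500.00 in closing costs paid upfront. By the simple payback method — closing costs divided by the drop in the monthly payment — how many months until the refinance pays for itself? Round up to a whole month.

Current payment = 69,750 × 5.75%/12 / (1 − (1+0.0047917)^−72) = €1,147.75.
Refinanced payment = 37,868.40 × 0.0033333 / (1 − (1+0.0033333)^−36) = €1,118.03.
Monthly savings = €1,147.75 − €1,118.03 = €29.72.
Break-even = €500.00 / €29.72 = 16.82 → 17 months.

17 months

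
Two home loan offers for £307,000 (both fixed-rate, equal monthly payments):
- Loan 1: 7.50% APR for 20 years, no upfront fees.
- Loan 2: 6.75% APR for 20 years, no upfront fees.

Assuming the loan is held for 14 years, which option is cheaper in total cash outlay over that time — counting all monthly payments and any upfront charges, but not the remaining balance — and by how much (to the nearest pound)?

Loan 2 by £23,327

Loan 1: monthly rate = 7.5%/12 = 0.0062500; payment = 307,000 × 0.0062500 / (1 − (1+0.0062500)^−240) = £2,473.17.
Loan 2: at 6.75% the monthly rate is 0.0056250, so the payment is 307,000 × 0.0056250 / (1 − 1.0056250^−240) = £2,334.32.
Over 168 months: Loan 1 costs 168 × £2,473.17 = £415,492.56; Loan 2 costs 168 × £2,334.32 = £392,165.76.
Loan 2 is cheaper by £415,492.56 − £392,165.76 = £23,326.80.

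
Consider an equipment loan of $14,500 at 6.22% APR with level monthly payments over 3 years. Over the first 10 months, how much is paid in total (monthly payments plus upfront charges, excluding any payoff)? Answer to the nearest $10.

Monthly rate = 6.22%/12 = 0.0051833; payment = 14,500 × 0.0051833 / (1 − (1+0.0051833)^−36) = $442.56.
Total outlay = 10 × $442.56 = $4,425.60.

$4,430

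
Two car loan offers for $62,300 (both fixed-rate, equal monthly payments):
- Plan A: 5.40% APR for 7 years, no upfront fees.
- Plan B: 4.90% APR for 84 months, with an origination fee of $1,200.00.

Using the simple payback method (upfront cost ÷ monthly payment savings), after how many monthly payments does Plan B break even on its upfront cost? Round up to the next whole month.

82 months

Plan A: at 5.40% the monthly rate is 0.0045000, so the payment is 62,300 × 0.0045000 / (1 − 1.0045000^−84) = $892.30.
Plan B: at 4.90% the monthly rate is 0.0040833, so the payment is 62,300 × 0.0040833 / (1 − 1.0040833^−84) = $877.62.
Monthly savings = $892.30 − $877.62 = $14.68.
Break-even = $1,200.00 / $14.68 = 81.74 → 82 months.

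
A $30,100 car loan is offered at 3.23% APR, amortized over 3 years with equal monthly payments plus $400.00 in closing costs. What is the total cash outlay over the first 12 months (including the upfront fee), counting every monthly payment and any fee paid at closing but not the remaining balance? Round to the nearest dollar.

$10,941

At 3.23% the monthly rate is 0.0026917, so the payment is 30,100 × 0.0026917 / (1 − 1.0026917^−36) = $878.40.
Total outlay = 12 × $878.40 + $400.00 = $10,940.80.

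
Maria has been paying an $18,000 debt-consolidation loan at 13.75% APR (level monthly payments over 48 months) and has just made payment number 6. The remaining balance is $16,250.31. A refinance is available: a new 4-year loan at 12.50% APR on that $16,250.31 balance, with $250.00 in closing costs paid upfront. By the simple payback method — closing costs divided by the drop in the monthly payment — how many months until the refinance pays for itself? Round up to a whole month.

Current payment = 18,000 × 13.75%/12 / (1 − (1+0.0114583)^−48) = $489.62.
Refinanced payment = 16,250.31 × 0.0104167 / (1 − (1+0.0104167)^−48) = $431.93.
Monthly savings = $489.62 − $431.93 = $57.69.
Break-even = $250.00 / $57.69 = 4.33 → 5 months.

5 months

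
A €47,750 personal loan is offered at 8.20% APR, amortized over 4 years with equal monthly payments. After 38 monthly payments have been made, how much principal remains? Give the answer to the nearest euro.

With monthly rate i = 8.2%/12 = 0.0068333, the balance after k of n payments is P · [(1+i)^n − (1+i)^k] / [(1+i)^n − 1].
(1+0.0068333)^48 = 1.38664119 and (1+0.0068333)^38 = 1.29535332, so the balance is 47,750 × (1.38664119 − 1.29535332) / (1.38664119 − 1) = €11,274.01.

€11,274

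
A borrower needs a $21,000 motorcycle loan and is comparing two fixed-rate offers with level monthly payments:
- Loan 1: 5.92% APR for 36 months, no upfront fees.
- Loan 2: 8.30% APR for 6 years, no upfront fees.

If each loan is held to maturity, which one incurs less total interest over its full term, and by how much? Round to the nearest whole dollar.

Loan 1: monthly rate = 5.92%/12 = 0.0049333; payment = 21,000 × 0.0049333 / (1 − (1+0.0049333)^−36) = $638.10.
Total interest on Loan 1 = 36 × $638.10 − $21,000 = $1,971.60.
Loan 2: at 8.30% the monthly rate is 0.0069167, so the payment is 21,000 × 0.0069167 / (1 − 1.0069167^−72) = $371.28.
Total interest on Loan 2 = 72 × $371.28 − $21,000 = $5,732.16.
Loan 1 is lower by $3,760.56.

Loan 1 by $3,761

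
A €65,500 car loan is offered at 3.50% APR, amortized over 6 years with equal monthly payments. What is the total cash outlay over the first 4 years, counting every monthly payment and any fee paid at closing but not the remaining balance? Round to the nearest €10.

€48,480

At 3.50% the monthly rate is 0.0029167, so the payment is 65,500 × 0.0029167 / (1 − 1.0029167^−72) = €1,009.91.
Total outlay = 48 × €1,009.91 = €48,475.68.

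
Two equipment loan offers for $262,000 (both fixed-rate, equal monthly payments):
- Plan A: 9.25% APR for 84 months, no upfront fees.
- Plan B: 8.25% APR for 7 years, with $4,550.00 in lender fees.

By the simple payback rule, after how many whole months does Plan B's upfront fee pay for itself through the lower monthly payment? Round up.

35 months

Plan A: monthly rate = 9.25%/12 = 0.0077083; payment = 262,000 × 0.0077083 / (1 − (1+0.0077083)^−84) = $4,248.66.
Plan B: monthly rate = 8.25%/12 = 0.0068750; payment = 262,000 × 0.0068750 / (1 − (1+0.0068750)^−84) = $4,116.30.
Monthly savings = $4,248.66 − $4,116.30 = $132.36.
Break-even = $4,550.00 / $132.36 = 34.38 → 35 months.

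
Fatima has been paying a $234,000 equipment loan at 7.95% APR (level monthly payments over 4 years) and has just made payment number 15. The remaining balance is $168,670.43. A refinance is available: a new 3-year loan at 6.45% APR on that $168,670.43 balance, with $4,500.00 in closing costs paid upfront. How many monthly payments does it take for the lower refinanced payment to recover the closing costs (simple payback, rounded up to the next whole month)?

9 months

Current payment = 234,000 × 7.95%/12 / (1 − (1+0.0066250)^−48) = $5,707.13.
Refinanced payment = 168,670.43 × 0.0053750 / (1 − (1+0.0053750)^−36) = $5,165.74.
Monthly savings = $5,707.13 − $5,165.74 = $541.39.
Break-even = $4,500.00 / $541.39 = 8.31 → 9 months.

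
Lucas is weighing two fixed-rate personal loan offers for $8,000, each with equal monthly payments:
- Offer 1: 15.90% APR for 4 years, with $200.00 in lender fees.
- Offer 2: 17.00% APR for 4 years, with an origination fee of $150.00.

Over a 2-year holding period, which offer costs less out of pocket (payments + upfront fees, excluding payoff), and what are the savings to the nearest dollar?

Offer 1: monthly rate = 15.9%/12 = 0.0132500; payment = 8,000 × 0.0132500 / (1 − (1+0.0132500)^−48) = $226.31.
Offer 2: monthly rate = 17%/12 = 0.0141667; payment = 8,000 × 0.0141667 / (1 − (1+0.0141667)^−48) = $230.84.
Over 24 months: Offer 1 costs 24 × $226.31 + $200.00 = $5,631.44; Offer 2 costs 24 × $230.84 + $150.00 = $5,690.16.
Offer 1 is cheaper by $5,690.16 − $5,631.44 = $58.72.

Offer 1 by $59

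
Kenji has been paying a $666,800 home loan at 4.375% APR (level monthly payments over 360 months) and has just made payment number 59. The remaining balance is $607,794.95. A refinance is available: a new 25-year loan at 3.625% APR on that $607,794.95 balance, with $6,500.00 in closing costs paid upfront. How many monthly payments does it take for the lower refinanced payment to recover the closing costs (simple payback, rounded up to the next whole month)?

Current payment = 666,800 × 4.375%/12 / (1 − (1+0.0036458)^−360) = $3,329.23.
Refinanced payment = 607,794.95 × 0.0030208 / (1 − (1+0.0030208)^−300) = $3,083.66.
Monthly savings = $3,329.23 − $3,083.66 = $245.57.
Break-even = $6,500.00 / $245.57 = 26.47 → 27 months.

27 months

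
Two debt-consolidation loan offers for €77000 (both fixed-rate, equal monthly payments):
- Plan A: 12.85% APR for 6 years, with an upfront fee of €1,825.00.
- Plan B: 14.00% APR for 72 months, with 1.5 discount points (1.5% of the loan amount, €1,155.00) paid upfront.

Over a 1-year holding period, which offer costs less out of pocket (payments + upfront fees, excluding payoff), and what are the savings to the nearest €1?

Plan B by €106

Plan A: monthly rate = 12.85%/12 = 0.0107083; payment = 77,000 × 0.0107083 / (1 − (1+0.0107083)^−72) = €1,539.62.
Plan B: at 14.00% the monthly rate is 0.0116667, so the payment is 77,000 × 0.0116667 / (1 − 1.0116667^−72) = €1,586.64.
Over 12 months: Plan A costs 12 × €1,539.62 + €1,825.00 = €20,300.44; Plan B costs 12 × €1,586.64 + €1,155.00 = €20,194.68.
Plan B is cheaper by €20,300.44 − €20,194.68 = €105.76.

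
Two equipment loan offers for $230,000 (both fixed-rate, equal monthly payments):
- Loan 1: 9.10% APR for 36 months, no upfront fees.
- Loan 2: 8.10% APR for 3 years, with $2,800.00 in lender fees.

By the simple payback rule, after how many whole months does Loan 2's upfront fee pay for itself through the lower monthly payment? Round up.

27 months

Loan 1: monthly rate = 9.1%/12 = 0.0075833; payment = 230,000 × 0.0075833 / (1 − (1+0.0075833)^−36) = $7,324.65.
Loan 2: at 8.10% the monthly rate is 0.0067500, so the payment is 230,000 × 0.0067500 / (1 − 1.0067500^−36) = $7,217.98.
Monthly savings = $7,324.65 − $7,217.98 = $106.67.
Break-even = $2,800.00 / $106.67 = 26.25 → 27 months.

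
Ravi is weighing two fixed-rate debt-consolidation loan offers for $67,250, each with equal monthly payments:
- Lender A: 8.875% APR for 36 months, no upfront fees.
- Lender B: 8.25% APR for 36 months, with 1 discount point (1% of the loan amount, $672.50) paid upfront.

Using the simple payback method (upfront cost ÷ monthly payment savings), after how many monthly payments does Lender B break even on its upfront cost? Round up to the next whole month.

Lender A: monthly rate = 8.875%/12 = 0.0073958; payment = 67,250 × 0.0073958 / (1 − (1+0.0073958)^−36) = $2,134.62.
Lender B: at 8.25% the monthly rate is 0.0068750, so the payment is 67,250 × 0.0068750 / (1 − 1.0068750^−36) = $2,115.14.
Monthly savings = $2,134.62 − $2,115.14 = $19.48.
Break-even = $672.50 / $19.48 = 34.52 → 35 months.

35 months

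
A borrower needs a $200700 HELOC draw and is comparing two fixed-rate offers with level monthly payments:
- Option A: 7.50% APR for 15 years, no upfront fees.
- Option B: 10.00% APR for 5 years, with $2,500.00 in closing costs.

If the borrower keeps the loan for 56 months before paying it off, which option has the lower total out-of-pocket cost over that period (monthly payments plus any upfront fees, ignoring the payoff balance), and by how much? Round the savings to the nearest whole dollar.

Option A by $137,111

Option A: at 7.50% the monthly rate is 0.0062500, so the payment is 200,700 × 0.0062500 / (1 − 1.0062500^−180) = $1,860.51.
Option B: monthly rate = 10%/12 = 0.0083333; payment = 200,700 × 0.0083333 / (1 − (1+0.0083333)^−60) = $4,264.28.
Over 56 months: Option A costs 56 × $1,860.51 = $104,188.56; Option B costs 56 × $4,264.28 + $2,500.00 = $241,299.68.
Option A is cheaper by $241,299.68 − $104,188.56 = $137,111.12.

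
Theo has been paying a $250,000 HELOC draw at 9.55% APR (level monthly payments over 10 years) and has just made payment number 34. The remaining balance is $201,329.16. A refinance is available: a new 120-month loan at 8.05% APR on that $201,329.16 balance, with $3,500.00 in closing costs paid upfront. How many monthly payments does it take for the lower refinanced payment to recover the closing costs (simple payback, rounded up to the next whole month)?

Current payment = 250,000 × 9.55%/12 / (1 − (1+0.0079583)^−120) = $3,241.79.
Refinanced payment = 201,329.16 × 0.0067083 / (1 − (1+0.0067083)^−120) = $2,448.00.
Monthly savings = $3,241.79 − $2,448.00 = $793.79.
Break-even = $3,500.00 / $793.79 = 4.41 → 5 months.

5 months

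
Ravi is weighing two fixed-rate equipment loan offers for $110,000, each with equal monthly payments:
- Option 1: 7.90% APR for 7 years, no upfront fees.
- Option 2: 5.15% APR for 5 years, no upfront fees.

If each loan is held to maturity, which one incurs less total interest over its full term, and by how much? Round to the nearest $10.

Option 1: at 7.90% the monthly rate is 0.0065833, so the payment is 110,000 × 0.0065833 / (1 − 1.0065833^−84) = $1,709.01.
Total interest on Option 1 = 84 × $1,709.01 − $110,000 = $33,556.84.
Option 2: monthly rate = 5.15%/12 = 0.0042917; payment = 110,000 × 0.0042917 / (1 − (1+0.0042917)^−60) = $2,083.40.
Total interest on Option 2 = 60 × $2,083.40 − $110,000 = $15,004.00.
Option 2 is lower by $18,552.84.

Option 2 by $18,550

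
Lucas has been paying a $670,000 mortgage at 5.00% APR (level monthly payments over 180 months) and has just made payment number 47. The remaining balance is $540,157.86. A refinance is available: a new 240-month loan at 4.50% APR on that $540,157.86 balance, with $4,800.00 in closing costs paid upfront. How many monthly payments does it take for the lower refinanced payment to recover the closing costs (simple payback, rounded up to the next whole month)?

Current payment = 670,000 × 5%/12 / (1 − (1+0.0041667)^−180) = $5,298.32.
Refinanced payment = 540,157.86 × 0.0037500 / (1 − (1+0.0037500)^−240) = $3,417.31.
Monthly savings = $5,298.32 − $3,417.31 = $1,881.01.
Break-even = $4,800.00 / $1,881.01 = 2.55 → 3 months.

3 months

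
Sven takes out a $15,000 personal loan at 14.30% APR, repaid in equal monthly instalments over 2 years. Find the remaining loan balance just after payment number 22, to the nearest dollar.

$1,419

With monthly rate i = 14.3%/12 = 0.0119167, the balance after k of n payments is P · [(1+i)^n − (1+i)^k] / [(1+i)^n − 1].
(1+0.0119167)^24 = 1.32884392 and (1+0.0119167)^22 = 1.29773040, so the balance is 15,000 × (1.32884392 − 1.29773040) / (1.32884392 − 1) = $1,419.22.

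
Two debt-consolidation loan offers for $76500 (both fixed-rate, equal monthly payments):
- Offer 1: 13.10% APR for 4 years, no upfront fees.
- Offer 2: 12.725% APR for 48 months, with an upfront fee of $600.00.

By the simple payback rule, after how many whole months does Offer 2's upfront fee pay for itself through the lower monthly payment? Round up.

43 months

Offer 1: at 13.10% the monthly rate is 0.0109167, so the payment is 76,500 × 0.0109167 / (1 − 1.0109167^−48) = $2,056.10.
Offer 2: monthly rate = 12.725%/12 = 0.0106042; payment = 76,500 × 0.0106042 / (1 − (1+0.0106042)^−48) = $2,041.88.
Monthly savings = $2,056.10 − $2,041.88 = $14.22.
Break-even = $600.00 / $14.22 = 42.19 → 43 months.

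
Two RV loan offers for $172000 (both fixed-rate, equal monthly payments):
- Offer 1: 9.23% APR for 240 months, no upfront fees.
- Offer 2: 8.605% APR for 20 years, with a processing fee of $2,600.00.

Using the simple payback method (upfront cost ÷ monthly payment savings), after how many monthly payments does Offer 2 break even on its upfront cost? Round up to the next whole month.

38 months

Offer 1: at 9.23% the monthly rate is 0.0076917, so the payment is 172,000 × 0.0076917 / (1 − 1.0076917^−240) = $1,573.06.
Offer 2: at 8.605% the monthly rate is 0.0071708, so the payment is 172,000 × 0.0071708 / (1 − 1.0071708^−240) = $1,504.11.
Monthly savings = $1,573.06 − $1,504.11 = $68.95.
Break-even = $2,600.00 / $68.95 = 37.71 → 38 months.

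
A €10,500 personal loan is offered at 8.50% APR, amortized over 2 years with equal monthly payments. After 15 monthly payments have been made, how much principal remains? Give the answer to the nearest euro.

€4,147

With monthly rate i = 8.5%/12 = 0.0070833, the balance after k of n payments is P · [(1+i)^n − (1+i)^k] / [(1+i)^n − 1].
(1+0.0070833)^24 = 1.18459476 and (1+0.0070833)^15 = 1.11168342, so the balance is 10,500 × (1.18459476 − 1.11168342) / (1.18459476 − 1) = €4,147.30.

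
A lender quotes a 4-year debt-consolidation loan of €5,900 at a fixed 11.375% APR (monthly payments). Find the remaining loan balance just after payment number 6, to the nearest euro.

With monthly rate i = 11.375%/12 = 0.0094792, the balance after k of n payments is P · [(1+i)^n − (1+i)^k] / [(1+i)^n − 1].
(1+0.0094792)^48 = 1.57279929 and (1+0.0094792)^6 = 1.05823998, so the balance is 5,900 × (1.57279929 − 1.05823998) / (1.57279929 − 1) = €5,300.11.

€5,300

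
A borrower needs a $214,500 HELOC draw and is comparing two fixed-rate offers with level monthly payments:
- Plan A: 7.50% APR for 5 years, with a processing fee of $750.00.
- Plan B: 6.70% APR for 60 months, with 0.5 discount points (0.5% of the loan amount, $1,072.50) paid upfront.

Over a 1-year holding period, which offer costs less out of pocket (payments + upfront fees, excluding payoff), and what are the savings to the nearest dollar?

Plan A: at 7.50% the monthly rate is 0.0062500, so the payment is 214,500 × 0.0062500 / (1 − 1.0062500^−60) = $4,298.14.
Plan B: monthly rate = 6.7%/12 = 0.0055833; payment = 214,500 × 0.0055833 / (1 − (1+0.0055833)^−60) = $4,217.06.
Over 12 months: Plan A costs 12 × $4,298.14 + $750.00 = $52,327.68; Plan B costs 12 × $4,217.06 + $1,072.50 = $51,677.22.
Plan B is cheaper by $52,327.68 − $51,677.22 = $650.46.

Plan B by $650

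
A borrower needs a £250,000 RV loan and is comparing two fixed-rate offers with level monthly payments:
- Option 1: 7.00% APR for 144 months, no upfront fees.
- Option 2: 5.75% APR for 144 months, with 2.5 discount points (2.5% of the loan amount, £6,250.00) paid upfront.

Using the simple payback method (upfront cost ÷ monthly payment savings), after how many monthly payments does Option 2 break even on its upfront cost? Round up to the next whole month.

Option 1: at 7.00% the monthly rate is 0.0058333, so the payment is 250,000 × 0.0058333 / (1 − 1.0058333^−144) = £2,570.95.
Option 2: at 5.75% the monthly rate is 0.0047917, so the payment is 250,000 × 0.0047917 / (1 − 1.0047917^−144) = £2,407.40.
Monthly savings = £2,570.95 − £2,407.40 = £163.55.
Break-even = £6,250.00 / £163.55 = 38.21 → 39 months.

39 months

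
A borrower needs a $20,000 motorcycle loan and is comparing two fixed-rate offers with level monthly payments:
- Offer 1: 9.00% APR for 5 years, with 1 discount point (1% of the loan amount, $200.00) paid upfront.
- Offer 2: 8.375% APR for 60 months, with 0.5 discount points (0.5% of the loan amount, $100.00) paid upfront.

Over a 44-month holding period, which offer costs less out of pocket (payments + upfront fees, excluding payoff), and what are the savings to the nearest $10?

Offer 1: monthly rate = 9%/12 = 0.0075000; payment = 20,000 × 0.0075000 / (1 − (1+0.0075000)^−60) = $415.17.
Offer 2: monthly rate = 8.375%/12 = 0.0069792; payment = 20,000 × 0.0069792 / (1 − (1+0.0069792)^−60) = $409.13.
Over 44 months: Offer 1 costs 44 × $415.17 + $200.00 = $18,467.48; Offer 2 costs 44 × $409.13 + $100.00 = $18,101.72.
Offer 2 is cheaper by $18,467.48 − $18,101.72 = $365.76.

Offer 2 by $370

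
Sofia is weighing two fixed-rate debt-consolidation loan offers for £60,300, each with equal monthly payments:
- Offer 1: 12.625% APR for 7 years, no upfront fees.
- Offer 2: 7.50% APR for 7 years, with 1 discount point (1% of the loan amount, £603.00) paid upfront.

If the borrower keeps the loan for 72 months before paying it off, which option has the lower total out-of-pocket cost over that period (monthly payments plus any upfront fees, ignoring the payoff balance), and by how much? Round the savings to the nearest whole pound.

Offer 1: at 12.625% the monthly rate is 0.0105208, so the payment is 60,300 × 0.0105208 / (1 − 1.0105208^−84) = £1,084.72.
Offer 2: monthly rate = 7.5%/12 = 0.0062500; payment = 60,300 × 0.0062500 / (1 − (1+0.0062500)^−84) = £924.90.
Over 72 months: Offer 1 costs 72 × £1,084.72 = £78,099.84; Offer 2 costs 72 × £924.90 + £603.00 = £67,195.80.
Offer 2 is cheaper by £78,099.84 − £67,195.80 = £10,904.04.

Offer 2 by £10,904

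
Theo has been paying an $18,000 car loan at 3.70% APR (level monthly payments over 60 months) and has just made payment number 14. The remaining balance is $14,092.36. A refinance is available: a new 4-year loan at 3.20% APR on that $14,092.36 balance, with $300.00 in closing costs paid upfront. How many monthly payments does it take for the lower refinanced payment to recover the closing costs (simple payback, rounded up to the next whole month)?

Current payment = 18,000 × 3.7%/12 / (1 − (1+0.0030833)^−60) = $329.07.
Refinanced payment = 14,092.36 × 0.0026667 / (1 − (1+0.0026667)^−48) = $313.17.
Monthly savings = $329.07 − $313.17 = $15.90.
Break-even = $300.00 / $15.90 = 18.87 → 19 months.

19 months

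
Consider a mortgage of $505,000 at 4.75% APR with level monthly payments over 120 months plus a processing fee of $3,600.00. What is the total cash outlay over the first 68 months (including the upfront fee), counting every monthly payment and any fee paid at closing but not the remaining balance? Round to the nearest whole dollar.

$363,647

At 4.75% the monthly rate is 0.0039583, so the payment is 505,000 × 0.0039583 / (1 − 1.0039583^−120) = $5,294.81.
Total outlay = 68 × $5,294.81 + $3,600.00 = $363,647.08.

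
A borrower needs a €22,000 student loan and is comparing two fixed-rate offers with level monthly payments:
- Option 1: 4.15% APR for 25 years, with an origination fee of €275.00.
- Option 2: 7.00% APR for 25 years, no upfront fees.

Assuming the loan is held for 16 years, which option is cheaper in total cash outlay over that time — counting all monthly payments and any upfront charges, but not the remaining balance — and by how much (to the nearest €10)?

Option 1: monthly rate = 4.15%/12 = 0.0034583; payment = 22,000 × 0.0034583 / (1 − (1+0.0034583)^−300) = €117.95.
Option 2: monthly rate = 7%/12 = 0.0058333; payment = 22,000 × 0.0058333 / (1 − (1+0.0058333)^−300) = €155.49.
Over 192 months: Option 1 costs 192 × €117.95 + €275.00 = €22,921.40; Option 2 costs 192 × €155.49 = €29,854.08.
Option 1 is cheaper by €29,854.08 − €22,921.40 = €6,932.68.

Option 1 by €6,930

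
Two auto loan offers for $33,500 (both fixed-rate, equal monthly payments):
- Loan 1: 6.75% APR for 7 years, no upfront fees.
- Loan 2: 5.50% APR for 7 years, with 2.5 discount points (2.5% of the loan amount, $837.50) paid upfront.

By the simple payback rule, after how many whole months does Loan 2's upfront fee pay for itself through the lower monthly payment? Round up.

Loan 1: monthly rate = 6.75%/12 = 0.0056250; payment = 33,500 × 0.0056250 / (1 − (1+0.0056250)^−84) = $501.52.
Loan 2: at 5.50% the monthly rate is 0.0045833, so the payment is 33,500 × 0.0045833 / (1 − 1.0045833^−84) = $481.40.
Monthly savings = $501.52 − $481.40 = $20.12.
Break-even = $837.50 / $20.12 = 41.63 → 42 months.

42 months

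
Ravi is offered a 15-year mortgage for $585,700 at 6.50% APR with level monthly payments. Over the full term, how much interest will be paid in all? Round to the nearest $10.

Monthly rate = 6.5%/12 = 0.0054167; payment = 585,700 × 0.0054167 / (1 − (1+0.0054167)^−180) = $5,102.08.
Total paid = 180 × $5,102.08 = $918,374.40; interest = $918,374.40 − $585,700 = $332,674.40.

$332,670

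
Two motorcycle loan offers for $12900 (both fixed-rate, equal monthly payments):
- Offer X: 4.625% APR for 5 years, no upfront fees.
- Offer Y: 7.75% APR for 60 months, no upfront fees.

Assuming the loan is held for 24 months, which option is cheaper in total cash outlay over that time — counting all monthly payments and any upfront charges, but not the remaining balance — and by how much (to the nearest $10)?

Offer X by $450

Offer X: at 4.625% the monthly rate is 0.0038542, so the payment is 12,900 × 0.0038542 / (1 − 1.0038542^−60) = $241.23.
Offer Y: monthly rate = 7.75%/12 = 0.0064583; payment = 12,900 × 0.0064583 / (1 − (1+0.0064583)^−60) = $260.02.
Over 24 months: Offer X costs 24 × $241.23 = $5,789.52; Offer Y costs 24 × $260.02 = $6,240.48.
Offer X is cheaper by $6,240.48 − $5,789.52 = $450.96.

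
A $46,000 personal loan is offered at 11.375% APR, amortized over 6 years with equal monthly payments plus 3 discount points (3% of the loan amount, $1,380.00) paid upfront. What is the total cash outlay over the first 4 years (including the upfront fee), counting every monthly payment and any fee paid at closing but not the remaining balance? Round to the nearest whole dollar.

$43,833

Monthly rate = 11.375%/12 = 0.0094792; payment = 46,000 × 0.0094792 / (1 − (1+0.0094792)^−72) = $884.43.
Total outlay = 48 × $884.43 + $1,380.00 = $43,832.64.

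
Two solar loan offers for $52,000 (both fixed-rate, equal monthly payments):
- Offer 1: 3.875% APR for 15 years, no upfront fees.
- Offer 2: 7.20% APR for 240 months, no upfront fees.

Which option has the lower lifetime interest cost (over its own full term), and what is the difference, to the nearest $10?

Offer 1: at 3.875% the monthly rate is 0.0032292, so the payment is 52,000 × 0.0032292 / (1 − 1.0032292^−180) = $381.39.
Total interest on Offer 1 = 180 × $381.39 − $52,000 = $16,650.20.
Offer 2: at 7.20% the monthly rate is 0.0060000, so the payment is 52,000 × 0.0060000 / (1 − 1.0060000^−240) = $409.42.
Total interest on Offer 2 = 240 × $409.42 − $52,000 = $46,260.80.
Offer 1 is lower by $29,610.60.

Offer 1 by $29,610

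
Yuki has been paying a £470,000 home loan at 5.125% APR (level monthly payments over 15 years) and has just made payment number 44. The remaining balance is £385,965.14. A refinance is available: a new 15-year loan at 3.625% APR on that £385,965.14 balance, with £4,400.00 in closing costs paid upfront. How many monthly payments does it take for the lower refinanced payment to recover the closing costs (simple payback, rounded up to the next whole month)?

5 months

Current payment = 470,000 × 5.125%/12 / (1 − (1+0.0042708)^−180) = £3,747.41.
Refinanced payment = 385,965.14 × 0.0030208 / (1 − (1+0.0030208)^−180) = £2,782.95.
Monthly savings = £3,747.41 − £2,782.95 = £964.46.
Break-even = £4,400.00 / £964.46 = 4.56 → 5 months.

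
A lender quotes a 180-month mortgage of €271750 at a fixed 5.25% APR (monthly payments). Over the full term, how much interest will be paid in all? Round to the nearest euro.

Monthly rate = 5.25%/12 = 0.0043750; payment = 271,750 × 0.0043750 / (1 − (1+0.0043750)^−180) = €2,184.54.
Total paid = 180 × €2,184.54 = €393,217.20; interest = €393,217.20 − €271,750 = €121,467.20.

€121,467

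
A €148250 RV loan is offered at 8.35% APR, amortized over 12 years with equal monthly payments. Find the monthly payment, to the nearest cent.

€1,633.32

Monthly rate = 8.35%/12 = 0.0069583; payment = 148,250 × 0.0069583 / (1 − (1+0.0069583)^−144) = €1,633.32.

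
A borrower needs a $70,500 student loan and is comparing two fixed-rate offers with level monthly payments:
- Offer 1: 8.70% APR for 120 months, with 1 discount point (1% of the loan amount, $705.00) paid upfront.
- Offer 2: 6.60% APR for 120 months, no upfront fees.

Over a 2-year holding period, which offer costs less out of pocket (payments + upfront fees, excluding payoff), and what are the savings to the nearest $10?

Offer 2 by $2,570

Offer 1: at 8.70% the monthly rate is 0.0072500, so the payment is 70,500 × 0.0072500 / (1 − 1.0072500^−120) = $881.66.
Offer 2: monthly rate = 6.6%/12 = 0.0055000; payment = 70,500 × 0.0055000 / (1 − (1+0.0055000)^−120) = $804.10.
Over 24 months: Offer 1 costs 24 × $881.66 + $705.00 = $21,864.84; Offer 2 costs 24 × $804.10 = $19,298.40.
Offer 2 is cheaper by $21,864.84 − $19,298.40 = $2,566.44.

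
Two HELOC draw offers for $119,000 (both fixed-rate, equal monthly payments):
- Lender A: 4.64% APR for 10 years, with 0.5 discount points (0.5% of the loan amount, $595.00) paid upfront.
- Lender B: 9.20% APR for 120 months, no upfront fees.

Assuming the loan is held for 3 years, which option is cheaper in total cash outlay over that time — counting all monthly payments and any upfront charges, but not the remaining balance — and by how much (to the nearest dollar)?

Lender A: at 4.64% the monthly rate is 0.0038667, so the payment is 119,000 × 0.0038667 / (1 − 1.0038667^−120) = $1,241.34.
Lender B: at 9.20% the monthly rate is 0.0076667, so the payment is 119,000 × 0.0076667 / (1 − 1.0076667^−120) = $1,520.35.
Over 36 months: Lender A costs 36 × $1,241.34 + $595.00 = $45,283.24; Lender B costs 36 × $1,520.35 = $54,732.60.
Lender A is cheaper by $54,732.60 − $45,283.24 = $9,449.36.

Lender A by $9,449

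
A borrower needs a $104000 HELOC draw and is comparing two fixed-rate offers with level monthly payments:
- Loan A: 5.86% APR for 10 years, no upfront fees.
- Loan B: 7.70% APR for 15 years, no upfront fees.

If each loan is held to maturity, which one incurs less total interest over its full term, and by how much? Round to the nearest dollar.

Loan A: monthly rate = 5.86%/12 = 0.0048833; payment = 104,000 × 0.0048833 / (1 − (1+0.0048833)^−120) = $1,147.32.
Total interest on Loan A = 120 × $1,147.32 − $104,000 = $33,678.40.
Loan B: at 7.70% the monthly rate is 0.0064167, so the payment is 104,000 × 0.0064167 / (1 − 1.0064167^−180) = $975.95.
Total interest on Loan B = 180 × $975.95 − $104,000 = $71,671.00.
Loan A is lower by $37,992.60.

Loan A by $37,993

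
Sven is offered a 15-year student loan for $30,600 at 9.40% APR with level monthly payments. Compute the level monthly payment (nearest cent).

Monthly rate = 9.4%/12 = 0.0078333; payment = 30,600 × 0.0078333 / (1 − (1+0.0078333)^−180) = $317.69.

$317.69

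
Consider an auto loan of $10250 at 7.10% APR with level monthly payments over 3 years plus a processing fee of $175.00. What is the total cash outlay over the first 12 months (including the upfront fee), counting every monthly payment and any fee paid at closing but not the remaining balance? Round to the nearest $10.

$3,980

At 7.10% the monthly rate is 0.0059167, so the payment is 10,250 × 0.0059167 / (1 − 1.0059167^−36) = $316.96.
Total outlay = 12 × $316.96 + $175.00 = $3,978.52.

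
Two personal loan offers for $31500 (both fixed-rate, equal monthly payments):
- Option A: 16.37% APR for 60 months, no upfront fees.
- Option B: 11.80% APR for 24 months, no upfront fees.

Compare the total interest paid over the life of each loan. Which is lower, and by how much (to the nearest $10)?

Option B by $10,820

Option A: at 16.37% the monthly rate is 0.0136417, so the payment is 31,500 × 0.0136417 / (1 − 1.0136417^−60) = $772.23.
Total interest on Option A = 60 × $772.23 − $31,500 = $14,833.80.
Option B: at 11.80% the monthly rate is 0.0098333, so the payment is 31,500 × 0.0098333 / (1 − 1.0098333^−24) = $1,479.87.
Total interest on Option B = 24 × $1,479.87 − $31,500 = $4,016.88.
Option B is lower by $10,816.92.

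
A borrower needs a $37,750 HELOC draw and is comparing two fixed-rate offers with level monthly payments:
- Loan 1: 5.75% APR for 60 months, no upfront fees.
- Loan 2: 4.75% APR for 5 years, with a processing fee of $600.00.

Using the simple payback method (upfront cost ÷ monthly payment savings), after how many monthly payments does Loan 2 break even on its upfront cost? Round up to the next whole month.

Loan 1: monthly rate = 5.75%/12 = 0.0047917; payment = 37,750 × 0.0047917 / (1 − (1+0.0047917)^−60) = $725.43.
Loan 2: at 4.75% the monthly rate is 0.0039583, so the payment is 37,750 × 0.0039583 / (1 − 1.0039583^−60) = $708.07.
Monthly savings = $725.43 − $708.07 = $17.36.
Break-even = $600.00 / $17.36 = 34.56 → 35 months.

35 months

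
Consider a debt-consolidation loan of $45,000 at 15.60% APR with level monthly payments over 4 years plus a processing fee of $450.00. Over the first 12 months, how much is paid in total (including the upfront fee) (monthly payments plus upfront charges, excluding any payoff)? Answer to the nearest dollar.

$15,643

Monthly rate = 15.6%/12 = 0.0130000; payment = 45,000 × 0.0130000 / (1 − (1+0.0130000)^−48) = $1,266.11.
Total outlay = 12 × $1,266.11 + $450.00 = $15,643.32.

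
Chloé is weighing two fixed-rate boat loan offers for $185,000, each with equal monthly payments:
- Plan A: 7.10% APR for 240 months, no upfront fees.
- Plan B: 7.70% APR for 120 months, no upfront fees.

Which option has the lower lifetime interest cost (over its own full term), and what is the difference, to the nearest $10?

Plan B by $81,060

Plan A: monthly rate = 7.1%/12 = 0.0059167; payment = 185,000 × 0.0059167 / (1 − (1+0.0059167)^−240) = $1,445.43.
Total interest on Plan A = 240 × $1,445.43 − $185,000 = $161,903.20.
Plan B: monthly rate = 7.7%/12 = 0.0064167; payment = 185,000 × 0.0064167 / (1 − (1+0.0064167)^−120) = $2,215.34.
Total interest on Plan B = 120 × $2,215.34 − $185,000 = $80,840.80.
Plan B is lower by $81,062.40.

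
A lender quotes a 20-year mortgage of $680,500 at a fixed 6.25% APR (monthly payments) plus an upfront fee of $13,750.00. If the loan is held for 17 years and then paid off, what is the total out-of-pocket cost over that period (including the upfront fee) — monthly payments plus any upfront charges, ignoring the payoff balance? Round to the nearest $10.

$1,028,440

Monthly rate = 6.25%/12 = 0.0052083; payment = 680,500 × 0.0052083 / (1 − (1+0.0052083)^−240) = $4,973.97.
Total outlay = 204 × $4,973.97 + $13,750.00 = $1,028,439.88.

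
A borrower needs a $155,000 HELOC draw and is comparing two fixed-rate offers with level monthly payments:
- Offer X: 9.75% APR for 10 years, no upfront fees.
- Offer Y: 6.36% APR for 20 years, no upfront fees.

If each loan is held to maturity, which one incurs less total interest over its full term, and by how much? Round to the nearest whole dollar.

Offer X: at 9.75% the monthly rate is 0.0081250, so the payment is 155,000 × 0.0081250 / (1 − 1.0081250^−120) = $2,026.94.
Total interest on Offer X = 120 × $2,026.94 − $155,000 = $88,232.80.
Offer Y: at 6.36% the monthly rate is 0.0053000, so the payment is 155,000 × 0.0053000 / (1 − 1.0053000^−240) = $1,142.90.
Total interest on Offer Y = 240 × $1,142.90 − $155,000 = $119,296.00.
Offer X is lower by $31,063.20.

Offer X by $31,063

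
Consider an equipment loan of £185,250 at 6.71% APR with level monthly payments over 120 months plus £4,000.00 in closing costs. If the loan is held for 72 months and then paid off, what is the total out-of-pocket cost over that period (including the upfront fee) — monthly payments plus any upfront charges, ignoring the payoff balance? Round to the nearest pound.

£156,879

Monthly rate = 6.71%/12 = 0.0055917; payment = 185,250 × 0.0055917 / (1 − (1+0.0055917)^−120) = £2,123.32.
Total outlay = 72 × £2,123.32 + £4,000.00 = £156,879.04.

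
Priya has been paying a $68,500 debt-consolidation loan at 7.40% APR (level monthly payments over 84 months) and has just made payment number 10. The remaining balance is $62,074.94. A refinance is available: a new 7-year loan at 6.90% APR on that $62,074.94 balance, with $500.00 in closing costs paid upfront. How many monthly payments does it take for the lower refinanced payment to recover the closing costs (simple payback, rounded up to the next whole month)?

Current payment = 68,500 × 7.4%/12 / (1 − (1+0.0061667)^−84) = $1,047.29.
Refinanced payment = 62,074.94 × 0.0057500 / (1 − (1+0.0057500)^−84) = $933.85.
Monthly savings = $1,047.29 − $933.85 = $113.44.
Break-even = $500.00 / $113.44 = 4.41 → 5 months.

5 months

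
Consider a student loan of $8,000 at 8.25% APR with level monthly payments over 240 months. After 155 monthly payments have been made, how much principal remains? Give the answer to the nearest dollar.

With monthly rate i = 8.25%/12 = 0.0068750, the balance after k of n payments is P · [(1+i)^n − (1+i)^k] / [(1+i)^n − 1].
(1+0.0068750)^240 = 5.17766399 and (1+0.0068750)^155 = 2.89208767, so the balance is 8,000 × (5.17766399 − 2.89208767) / (5.17766399 − 1) = $4,376.75.

$4,377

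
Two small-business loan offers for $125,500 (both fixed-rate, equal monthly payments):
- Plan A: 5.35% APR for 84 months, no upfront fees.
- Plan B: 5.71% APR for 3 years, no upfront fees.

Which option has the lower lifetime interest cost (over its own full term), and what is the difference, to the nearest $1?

Plan A: monthly rate = 5.35%/12 = 0.0044583; payment = 125,500 × 0.0044583 / (1 − (1+0.0044583)^−84) = $1,794.52.
Total interest on Plan A = 84 × $1,794.52 − $125,500 = $25,239.68.
Plan B: at 5.71% the monthly rate is 0.0047583, so the payment is 125,500 × 0.0047583 / (1 − 1.0047583^−36) = $3,801.48.
Total interest on Plan B = 36 × $3,801.48 − $125,500 = $11,353.28.
Plan B is lower by $13,886.40.

Plan B by $13,886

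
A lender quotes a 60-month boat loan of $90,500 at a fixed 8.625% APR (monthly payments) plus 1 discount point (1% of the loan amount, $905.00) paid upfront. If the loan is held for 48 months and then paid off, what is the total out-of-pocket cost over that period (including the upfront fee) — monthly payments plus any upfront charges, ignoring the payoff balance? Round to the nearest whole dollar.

Monthly rate = 8.625%/12 = 0.0071875; payment = 90,500 × 0.0071875 / (1 − (1+0.0071875)^−60) = $1,862.20.
Total outlay = 48 × $1,862.20 + $905.00 = $90,290.60.

$90,291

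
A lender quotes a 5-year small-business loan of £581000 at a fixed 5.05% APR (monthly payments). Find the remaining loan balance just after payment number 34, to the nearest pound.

£269,818

With monthly rate i = 5.05%/12 = 0.0042083, the balance after k of n payments is P · [(1+i)^n − (1+i)^k] / [(1+i)^n − 1].
(1+0.0042083)^60 = 1.28655768 and (1+0.0042083)^34 = 1.15347959, so the balance is 581,000 × (1.28655768 − 1.15347959) / (1.28655768 − 1) = £269,817.82.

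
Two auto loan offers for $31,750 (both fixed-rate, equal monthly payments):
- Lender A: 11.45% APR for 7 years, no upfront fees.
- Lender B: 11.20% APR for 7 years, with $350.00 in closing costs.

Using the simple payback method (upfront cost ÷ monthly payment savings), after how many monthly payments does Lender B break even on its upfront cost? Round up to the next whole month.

84 months

Lender A: at 11.45% the monthly rate is 0.0095417, so the payment is 31,750 × 0.0095417 / (1 − 1.0095417^−84) = $551.18.
Lender B: monthly rate = 11.2%/12 = 0.0093333; payment = 31,750 × 0.0093333 / (1 − (1+0.0093333)^−84) = $546.98.
Monthly savings = $551.18 − $546.98 = $4.20.
Break-even = $350.00 / $4.20 = 83.33 → 84 months.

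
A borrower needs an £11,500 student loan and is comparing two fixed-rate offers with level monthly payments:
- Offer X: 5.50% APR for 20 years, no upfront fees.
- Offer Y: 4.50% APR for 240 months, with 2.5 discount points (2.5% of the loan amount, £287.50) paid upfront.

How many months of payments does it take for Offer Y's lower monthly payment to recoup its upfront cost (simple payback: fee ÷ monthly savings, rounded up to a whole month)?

46 months

Offer X: monthly rate = 5.5%/12 = 0.0045833; payment = 11,500 × 0.0045833 / (1 − (1+0.0045833)^−240) = £79.11.
Offer Y: monthly rate = 4.5%/12 = 0.0037500; payment = 11,500 × 0.0037500 / (1 − (1+0.0037500)^−240) = £72.75.
Monthly savings = £79.11 − £72.75 = £6.36.
Break-even = £287.50 / £6.36 = 45.20 → 46 months.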